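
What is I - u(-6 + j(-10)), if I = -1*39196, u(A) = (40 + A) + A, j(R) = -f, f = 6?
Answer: -39212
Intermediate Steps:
j(R) = -6 (j(R) = -1*6 = -6)
u(A) = 40 + 2*A
I = -39196
I - u(-6 + j(-10)) = -39196 - (40 + 2*(-6 - 6)) = -39196 - (40 + 2*(-12)) = -39196 - (40 - 24) = -39196 - 1*16 = -39196 - 16 = -39212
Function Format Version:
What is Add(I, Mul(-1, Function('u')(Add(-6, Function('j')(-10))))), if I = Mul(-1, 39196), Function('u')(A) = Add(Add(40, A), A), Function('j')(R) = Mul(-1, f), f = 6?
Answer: -39212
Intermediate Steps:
Function('j')(R) = -6 (Function('j')(R) = Mul(-1, 6) = -6)
Function('u')(A) = Add(40, Mul(2, A))
I = -39196
Add(I, Mul(-1, Function('u')(Add(-6, Function('j')(-10))))) = Add(-39196, Mul(-1, Add(40, Mul(2, Add(-6, -6))))) = Add(-39196, Mul(-1, Add(40, Mul(2, -12)))) = Add(-39196, Mul(-1, Add(40, -24))) = Add(-39196, Mul(-1, 16)) = Add(-39196, -16) = -39212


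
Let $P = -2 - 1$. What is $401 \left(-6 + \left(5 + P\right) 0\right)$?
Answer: $-2406$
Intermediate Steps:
$P = -3$ ($P = -2 - 1 = -3$)
$401 \left(-6 + \left(5 + P\right) 0\right) = 401 \left(-6 + \left(5 - 3\right) 0\right) = 401 \left(-6 + 2 \cdot 0\right) = 401 \left(-6 + 0\right) = 401 \left(-6\right) = -2406$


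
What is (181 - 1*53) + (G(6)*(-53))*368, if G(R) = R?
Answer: -116896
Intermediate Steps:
(181 - 1*53) + (G(6)*(-53))*368 = (181 - 1*53) + (6*(-53))*368 = (181 - 53) - 318*368 = 128 - 117024 = -116896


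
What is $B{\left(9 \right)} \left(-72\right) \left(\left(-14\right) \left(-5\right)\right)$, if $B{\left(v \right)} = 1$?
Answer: $-5040$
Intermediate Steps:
$B{\left(9 \right)} \left(-72\right) \left(\left(-14\right) \left(-5\right)\right) = 1 \left(-72\right) \left(\left(-14\right) \left(-5\right)\right) = \left(-72\right) 70 = -5040$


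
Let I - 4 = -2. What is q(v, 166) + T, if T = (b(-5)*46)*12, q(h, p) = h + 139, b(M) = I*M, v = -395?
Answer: -5776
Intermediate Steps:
I = 2 (I = 4 - 2 = 2)
b(M) = 2*M
q(h, p) = 139 + h
T = -5520 (T = ((2*(-5))*46)*12 = -10*46*12 = -460*12 = -5520)
q(v, 166) + T = (139 - 395) - 5520 = -256 - 5520 = -5776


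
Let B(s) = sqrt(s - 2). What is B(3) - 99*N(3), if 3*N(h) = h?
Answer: -98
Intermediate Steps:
N(h) = h/3
B(s) = sqrt(-2 + s)
B(3) - 99*N(3) = sqrt(-2 + 3) - 33*3 = sqrt(1) - 99*1 = 1 - 99 = -98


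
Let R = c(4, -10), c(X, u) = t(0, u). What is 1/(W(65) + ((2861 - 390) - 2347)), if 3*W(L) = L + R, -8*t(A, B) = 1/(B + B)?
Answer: 160/23307 ≈ 0.0068649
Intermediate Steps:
t(A, B) = -1/(16*B) (t(A, B) = -1/(8*(B + B)) = -1/(2*B)/8 = -1/(16*B))
c(X, u) = -1/(16*u)
R = 1/160 (R = -1/16/(-10) = -1/16*(-⅒) = 1/160 ≈ 0.0062500)
W(L) = 1/480 + L/3 (W(L) = (L + 1/160)/3 = (1/160 + L)/3 = 1/480 + L/3)
1/(W(65) + ((2861 - 390) - 2347)) = 1/((1/480 + (⅓)*65) + ((2861 - 390) - 2347)) = 1/((1/480 + 65/3) + (2471 - 2347)) = 1/(3467/160 + 124) = 1/(23307/160) = 160/23307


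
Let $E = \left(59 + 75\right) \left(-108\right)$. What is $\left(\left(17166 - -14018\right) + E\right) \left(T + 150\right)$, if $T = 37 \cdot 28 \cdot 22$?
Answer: $383406704$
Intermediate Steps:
$T = 22792$ ($T = 1036 \cdot 22 = 22792$)
$E = -14472$ ($E = 134 \left(-108\right) = -14472$)
$\left(\left(17166 - -14018\right) + E\right) \left(T + 150\right) = \left(\left(17166 - -14018\right) - 14472\right) \left(22792 + 150\right) = \left(\left(17166 + 14018\right) - 14472\right) 22942 = \left(31184 - 14472\right) 22942 = 16712 \cdot 22942 = 383406704$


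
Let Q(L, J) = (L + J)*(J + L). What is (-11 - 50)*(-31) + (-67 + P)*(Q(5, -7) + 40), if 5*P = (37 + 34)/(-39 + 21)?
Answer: -49127/45 ≈ -1091.7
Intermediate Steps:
Q(L, J) = (J + L)² (Q(L, J) = (J + L)*(J + L) = (J + L)²)
P = -71/90 (P = ((37 + 34)/(-39 + 21))/5 = (71/(-18))/5 = (71*(-1/18))/5 = (⅕)*(-71/18) = -71/90 ≈ -0.78889)
(-11 - 50)*(-31) + (-67 + P)*(Q(5, -7) + 40) = (-11 - 50)*(-31) + (-67 - 71/90)*((-7 + 5)² + 40) = -61*(-31) - 6101*((-2)² + 40)/90 = 1891 - 6101*(4 + 40)/90 = 1891 - 6101/90*44 = 1891 - 134222/45 = -49127/45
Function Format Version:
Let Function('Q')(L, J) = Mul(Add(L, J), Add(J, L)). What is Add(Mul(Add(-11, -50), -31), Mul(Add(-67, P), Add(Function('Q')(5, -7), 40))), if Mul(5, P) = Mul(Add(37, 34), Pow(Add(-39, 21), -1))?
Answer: Rational(-49127, 45) ≈ -1091.7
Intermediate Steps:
Function('Q')(L, J) = Pow(Add(J, L), 2) (Function('Q')(L, J) = Mul(Add(J, L), Add(J, L)) = Pow(Add(J, L), 2))
P = Rational(-71, 90) (P = Mul(Rational(1, 5), Mul(Add(37, 34), Pow(Add(-39, 21), -1))) = Mul(Rational(1, 5), Mul(71, Pow(-18, -1))) = Mul(Rational(1, 5), Mul(71, Rational(-1, 18))) = Mul(Rational(1, 5), Rational(-71, 18)) = Rational(-71, 90) ≈ -0.78889)
Add(Mul(Add(-11, -50), -31), Mul(Add(-67, P), Add(Function('Q')(5, -7), 40))) = Add(Mul(Add(-11, -50), -31), Mul(Add(-67, Rational(-71, 90)), Add(Pow(Add(-7, 5), 2), 40))) = Add(Mul(-61, -31), Mul(Rational(-6101, 90), Add(Pow(-2, 2), 40))) = Add(1891, Mul(Rational(-6101, 90), Add(4, 40))) = Add(1891, Mul(Rational(-6101, 90), 44)) = Add(1891, Rational(-134222, 45)) = Rational(-49127, 45)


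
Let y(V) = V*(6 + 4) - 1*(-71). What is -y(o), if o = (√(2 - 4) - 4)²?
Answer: -211 + 80*I*√2 ≈ -211.0 + 113.14*I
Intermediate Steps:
o = (-4 + I*√2)² (o = (√(-2) - 4)² = (I*√2 - 4)² = (-4 + I*√2)² ≈ 14.0 - 11.314*I)
y(V) = 71 + 10*V (y(V) = V*10 + 71 = 10*V + 71 = 71 + 10*V)
-y(o) = -(71 + 10*(4 - I*√2)²) = -71 - 10*(4 - I*√2)²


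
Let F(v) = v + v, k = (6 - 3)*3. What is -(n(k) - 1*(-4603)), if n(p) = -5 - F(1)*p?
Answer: -4580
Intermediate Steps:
k = 9 (k = 3*3 = 9)
F(v) = 2*v
n(p) = -5 - 2*p (n(p) = -5 - 2*1*p = -5 - 2*p)
-(n(k) - 1*(-4603)) = -((-5 - 2*9) - 1*(-4603)) = -((-5 - 18) + 4603) = -(-23 + 4603) = -1*4580 = -4580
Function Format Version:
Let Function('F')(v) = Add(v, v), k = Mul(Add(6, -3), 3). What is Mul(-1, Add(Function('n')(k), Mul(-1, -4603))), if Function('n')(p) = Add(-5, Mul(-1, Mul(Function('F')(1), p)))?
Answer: -4580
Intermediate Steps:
k = 9 (k = Mul(3, 3) = 9)
Function('F')(v) = Mul(2, v)
Function('n')(p) = Add(-5, Mul(-2, p)) (Function('n')(p) = Add(-5, Mul(-1, Mul(Mul(2, 1), p))) = Add(-5, Mul(-1, Mul(2, p))) = Add(-5, Mul(-2, p)))
Mul(-1, Add(Function('n')(k), Mul(-1, -4603))) = Mul(-1, Add(Add(-5, Mul(-2, 9)), Mul(-1, -4603))) = Mul(-1, Add(Add(-5, -18), 4603)) = Mul(-1, Add(-23, 4603)) = Mul(-1, 4580) = -4580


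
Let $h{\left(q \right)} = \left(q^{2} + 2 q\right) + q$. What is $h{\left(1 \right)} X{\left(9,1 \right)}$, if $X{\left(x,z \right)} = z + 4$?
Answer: $20$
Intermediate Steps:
$X{\left(x,z \right)} = 4 + z$
$h{\left(q \right)} = q^{2} + 3 q$
$h{\left(1 \right)} X{\left(9,1 \right)} = 1 \left(3 + 1\right) \left(4 + 1\right) = 1 \cdot 4 \cdot 5 = 4 \cdot 5 = 20$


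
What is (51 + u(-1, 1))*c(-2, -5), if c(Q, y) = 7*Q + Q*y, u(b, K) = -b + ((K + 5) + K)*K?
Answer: -236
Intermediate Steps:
u(b, K) = -b + K*(5 + 2*K) (u(b, K) = -b + ((5 + K) + K)*K = -b + (5 + 2*K)*K = -b + K*(5 + 2*K))
(51 + u(-1, 1))*c(-2, -5) = (51 + (-1*(-1) + 2*1**2 + 5*1))*(-2*(7 - 5)) = (51 + (1 + 2*1 + 5))*(-2*2) = (51 + (1 + 2 + 5))*(-4) = (51 + 8)*(-4) = 59*(-4) = -236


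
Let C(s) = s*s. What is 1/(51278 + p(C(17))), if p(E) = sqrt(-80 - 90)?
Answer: 25639/1314716727 - I*sqrt(170)/2629433454 ≈ 1.9502e-5 - 4.9586e-9*I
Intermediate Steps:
C(s) = s**2
p(E) = I*sqrt(170) (p(E) = sqrt(-170) = I*sqrt(170))
1/(51278 + p(C(17))) = 1/(51278 + I*sqrt(170))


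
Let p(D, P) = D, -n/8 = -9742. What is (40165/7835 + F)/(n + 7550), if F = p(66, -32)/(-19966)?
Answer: 40070864/668644179223 ≈ 5.9929e-5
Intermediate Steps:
n = 77936 (n = -8*(-9742) = 77936)
F = -33/9983 (F = 66/(-19966) = 66*(-1/19966) = -33/9983 ≈ -0.0033056)
(40165/7835 + F)/(n + 7550) = (40165/7835 - 33/9983)/(77936 + 7550) = (40165*(1/7835) - 33/9983)/85486 = (8033/1567 - 33/9983)*(1/85486) = (80141728/15643361)*(1/85486) = 40070864/668644179223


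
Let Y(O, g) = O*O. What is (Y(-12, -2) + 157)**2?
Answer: 90601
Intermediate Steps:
Y(O, g) = O**2
(Y(-12, -2) + 157)**2 = ((-12)**2 + 157)**2 = (144 + 157)**2 = 301**2 = 90601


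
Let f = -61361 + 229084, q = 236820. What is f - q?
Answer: -69097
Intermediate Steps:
f = 167723
f - q = 167723 - 1*236820 = 167723 - 236820 = -69097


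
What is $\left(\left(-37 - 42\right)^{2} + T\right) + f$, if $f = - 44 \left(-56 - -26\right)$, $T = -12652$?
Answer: $-5091$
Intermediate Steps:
$f = 1320$ ($f = - 44 \left(-56 + \left(-2 + 28\right)\right) = - 44 \left(-56 + 26\right) = \left(-44\right) \left(-30\right) = 1320$)
$\left(\left(-37 - 42\right)^{2} + T\right) + f = \left(\left(-37 - 42\right)^{2} - 12652\right) + 1320 = \left(\left(-79\right)^{2} - 12652\right) + 1320 = \left(6241 - 12652\right) + 1320 = -6411 + 1320 = -5091$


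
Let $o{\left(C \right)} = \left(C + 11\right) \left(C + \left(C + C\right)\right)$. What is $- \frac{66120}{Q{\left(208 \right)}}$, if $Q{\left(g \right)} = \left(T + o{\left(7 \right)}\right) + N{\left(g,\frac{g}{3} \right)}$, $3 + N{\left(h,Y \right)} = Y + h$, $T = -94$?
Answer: $- \frac{39672}{335} \approx -118.42$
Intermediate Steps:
$N{\left(h,Y \right)} = -3 + Y + h$ ($N{\left(h,Y \right)} = -3 + \left(Y + h\right) = -3 + Y + h$)
$o{\left(C \right)} = 3 C \left(11 + C\right)$ ($o{\left(C \right)} = \left(11 + C\right) \left(C + 2 C\right) = \left(11 + C\right) 3 C = 3 C \left(11 + C\right)$)
$Q{\left(g \right)} = 281 + \frac{4 g}{3}$ ($Q{\left(g \right)} = \left(-94 + 3 \cdot 7 \left(11 + 7\right)\right) + \left(-3 + \frac{g}{3} + g\right) = \left(-94 + 3 \cdot 7 \cdot 18\right) + \left(-3 + g \frac{1}{3} + g\right) = \left(-94 + 378\right) + \left(-3 + \frac{g}{3} + g\right) = 284 + \left(-3 + \frac{4 g}{3}\right) = 281 + \frac{4 g}{3}$)
$- \frac{66120}{Q{\left(208 \right)}} = - \frac{66120}{281 + \frac{4}{3} \cdot 208} = - \frac{66120}{281 + \frac{832}{3}} = - \frac{66120}{\frac{1675}{3}} = \left(-66120\right) \frac{3}{1675} = - \frac{39672}{335}$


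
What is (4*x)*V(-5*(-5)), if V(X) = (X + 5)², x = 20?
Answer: 72000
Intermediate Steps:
V(X) = (5 + X)²
(4*x)*V(-5*(-5)) = (4*20)*(5 - 5*(-5))² = 80*(5 + 25)² = 80*30² = 80*900 = 72000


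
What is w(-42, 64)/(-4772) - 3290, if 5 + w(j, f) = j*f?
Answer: -15697187/4772 ≈ -3289.4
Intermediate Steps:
w(j, f) = -5 + f*j (w(j, f) = -5 + j*f = -5 + f*j)
w(-42, 64)/(-4772) - 3290 = (-5 + 64*(-42))/(-4772) - 3290 = (-5 - 2688)*(-1/4772) - 3290 = -2693*(-1/4772) - 3290 = 2693/4772 - 3290 = -15697187/4772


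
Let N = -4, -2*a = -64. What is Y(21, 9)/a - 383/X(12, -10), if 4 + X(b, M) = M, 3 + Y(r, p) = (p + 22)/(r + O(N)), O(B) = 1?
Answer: 134571/4928 ≈ 27.307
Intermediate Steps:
a = 32 (a = -½*(-64) = 32)
Y(r, p) = -3 + (22 + p)/(1 + r) (Y(r, p) = -3 + (p + 22)/(r + 1) = -3 + (22 + p)/(1 + r))
X(b, M) = -4 + M
Y(21, 9)/a - 383/X(12, -10) = ((19 + 9 - 3*21)/(1 + 21))/32 - 383/(-4 - 10) = ((19 + 9 - 63)/22)*(1/32) - 383/(-14) = ((1/22)*(-35))*(1/32) - 383*(-1/14) = -35/22*1/32 + 383/14 = -35/704 + 383/14 = 134571/4928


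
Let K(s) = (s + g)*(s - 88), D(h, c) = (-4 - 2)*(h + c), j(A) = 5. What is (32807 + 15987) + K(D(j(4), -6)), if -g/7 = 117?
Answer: 115460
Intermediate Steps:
D(h, c) = -6*c - 6*h (D(h, c) = -6*(c + h) = -6*c - 6*h)
g = -819 (g = -7*117 = -819)
K(s) = (-819 + s)*(-88 + s) (K(s) = (s - 819)*(s - 88) = (-819 + s)*(-88 + s))
(32807 + 15987) + K(D(j(4), -6)) = (32807 + 15987) + (72072 + (-6*(-6) - 6*5)² - 907*(-6*(-6) - 6*5)) = 48794 + (72072 + (36 - 30)² - 907*(36 - 30)) = 48794 + (72072 + 6² - 907*6) = 48794 + (72072 + 36 - 5442) = 48794 + 66666 = 115460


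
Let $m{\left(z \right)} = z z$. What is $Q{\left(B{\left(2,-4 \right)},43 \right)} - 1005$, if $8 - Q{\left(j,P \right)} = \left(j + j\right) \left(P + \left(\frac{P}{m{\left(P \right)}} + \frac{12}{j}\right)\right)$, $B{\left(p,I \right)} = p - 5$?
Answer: $- \frac{32803}{43} \approx -762.86$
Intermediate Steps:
$m{\left(z \right)} = z^{2}$
$B{\left(p,I \right)} = -5 + p$
$Q{\left(j,P \right)} = 8 - 2 j \left(P + \frac{1}{P} + \frac{12}{j}\right)$ ($Q{\left(j,P \right)} = 8 - \left(j + j\right) \left(P + \left(\frac{P}{P^{2}} + \frac{12}{j}\right)\right) = 8 - 2 j \left(P + \left(\frac{P}{P^{2}} + \frac{12}{j}\right)\right) = 8 - 2 j \left(P + \left(\frac{1}{P} + \frac{12}{j}\right)\right) = 8 - 2 j \left(P + \frac{1}{P} + \frac{12}{j}\right)$)
$Q{\left(B{\left(2,-4 \right)},43 \right)} - 1005 = \left(-16 - 86 \left(-5 + 2\right) - \frac{2 \left(-5 + 2\right)}{43}\right) - 1005 = \left(-16 - 86 \left(-3\right) - \left(-6\right) \frac{1}{43}\right) - 1005 = \left(-16 + 258 + \frac{6}{43}\right) - 1005 = \frac{10412}{43} - 1005 = - \frac{32803}{43}$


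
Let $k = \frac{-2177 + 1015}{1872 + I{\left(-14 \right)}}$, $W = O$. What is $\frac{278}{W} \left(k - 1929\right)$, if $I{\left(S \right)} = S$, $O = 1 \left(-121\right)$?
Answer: $\frac{498348916}{112409} \approx 4433.4$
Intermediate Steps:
$O = -121$
$W = -121$
$k = - \frac{581}{929}$ ($k = \frac{-2177 + 1015}{1872 - 14} = - \frac{1162}{1858} = \left(-1162\right) \frac{1}{1858} = - \frac{581}{929} \approx -0.6254$)
$\frac{278}{W} \left(k - 1929\right) = \frac{278}{-121} \left(- \frac{581}{929} - 1929\right) = 278 \left(- \frac{1}{121}\right) \left(- \frac{1792622}{929}\right) = \left(- \frac{278}{121}\right) \left(- \frac{1792622}{929}\right) = \frac{498348916}{112409}$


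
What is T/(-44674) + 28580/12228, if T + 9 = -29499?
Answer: 204700843/68284209 ≈ 2.9978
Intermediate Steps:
T = -29508 (T = -9 - 29499 = -29508)
T/(-44674) + 28580/12228 = -29508/(-44674) + 28580/12228 = -29508*(-1/44674) + 28580*(1/12228) = 14754/22337 + 7145/3057 = 204700843/68284209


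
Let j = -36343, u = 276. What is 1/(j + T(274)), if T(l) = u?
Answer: -1/36067 ≈ -2.7726e-5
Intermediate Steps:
T(l) = 276
1/(j + T(274)) = 1/(-36343 + 276) = 1/(-36067) = -1/36067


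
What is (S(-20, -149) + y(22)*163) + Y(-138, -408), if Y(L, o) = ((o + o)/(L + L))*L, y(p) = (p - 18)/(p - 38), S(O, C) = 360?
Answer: -355/4 ≈ -88.750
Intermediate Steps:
y(p) = (-18 + p)/(-38 + p)
Y(L, o) = o (Y(L, o) = ((2*o)/((2*L)))*L = ((2*o)*(1/(2*L)))*L = (o/L)*L = o)
(S(-20, -149) + y(22)*163) + Y(-138, -408) = (360 + ((-18 + 22)/(-38 + 22))*163) - 408 = (360 + (4/(-16))*163) - 408 = (360 - 1/16*4*163) - 408 = (360 - 1/4*163) - 408 = (360 - 163/4) - 408 = 1277/4 - 408 = -355/4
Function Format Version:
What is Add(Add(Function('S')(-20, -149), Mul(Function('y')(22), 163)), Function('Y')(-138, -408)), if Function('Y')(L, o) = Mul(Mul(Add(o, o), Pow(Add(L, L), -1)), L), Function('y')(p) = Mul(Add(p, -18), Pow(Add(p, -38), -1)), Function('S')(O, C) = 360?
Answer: Rational(-355, 4) ≈ -88.750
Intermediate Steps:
Function('y')(p) = Mul(Pow(Add(-38, p), -1), Add(-18, p)) (Function('y')(p) = Mul(Add(-18, p), Pow(Add(-38, p), -1)) = Mul(Pow(Add(-38, p), -1), Add(-18, p)))
Function('Y')(L, o) = o (Function('Y')(L, o) = Mul(Mul(Mul(2, o), Pow(Mul(2, L), -1)), L) = Mul(Mul(Mul(2, o), Mul(Rational(1, 2), Pow(L, -1))), L) = Mul(Mul(o, Pow(L, -1)), L) = o)
Add(Add(Function('S')(-20, -149), Mul(Function('y')(22), 163)), Function('Y')(-138, -408)) = Add(Add(360, Mul(Mul(Pow(Add(-38, 22), -1), Add(-18, 22)), 163)), -408) = Add(Add(360, Mul(Mul(Pow(-16, -1), 4), 163)), -408) = Add(Add(360, Mul(Mul(Rational(-1, 16), 4), 163)), -408) = Add(Add(360, Mul(Rational(-1, 4), 163)), -408) = Add(Add(360, Rational(-163, 4)), -408) = Add(Rational(1277, 4), -408) = Rational(-355, 4)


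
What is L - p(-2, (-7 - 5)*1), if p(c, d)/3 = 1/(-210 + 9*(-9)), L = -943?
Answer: -91470/97 ≈ -942.99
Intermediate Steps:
p(c, d) = -1/97 (p(c, d) = 3/(-210 + 9*(-9)) = 3/(-210 - 81) = 3/(-291) = 3*(-1/291) = -1/97)
L - p(-2, (-7 - 5)*1) = -943 - 1*(-1/97) = -943 + 1/97 = -91470/97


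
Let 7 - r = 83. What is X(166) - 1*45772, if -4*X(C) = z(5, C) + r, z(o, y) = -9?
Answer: -183003/4 ≈ -45751.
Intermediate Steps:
r = -76 (r = 7 - 1*83 = 7 - 83 = -76)
X(C) = 85/4 (X(C) = -(-9 - 76)/4 = -¼*(-85) = 85/4)
X(166) - 1*45772 = 85/4 - 1*45772 = 85/4 - 45772 = -183003/4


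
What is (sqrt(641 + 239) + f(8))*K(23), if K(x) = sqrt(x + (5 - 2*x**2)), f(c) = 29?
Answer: I*sqrt(1030)*(29 + 4*sqrt(55)) ≈ 1882.8*I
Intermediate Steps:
K(x) = sqrt(5 + x - 2*x**2)
(sqrt(641 + 239) + f(8))*K(23) = (sqrt(641 + 239) + 29)*sqrt(5 + 23 - 2*23**2) = (sqrt(880) + 29)*sqrt(5 + 23 - 2*529) = (4*sqrt(55) + 29)*sqrt(5 + 23 - 1058) = (29 + 4*sqrt(55))*sqrt(-1030) = (29 + 4*sqrt(55))*(I*sqrt(1030)) = I*sqrt(1030)*(29 + 4*sqrt(55))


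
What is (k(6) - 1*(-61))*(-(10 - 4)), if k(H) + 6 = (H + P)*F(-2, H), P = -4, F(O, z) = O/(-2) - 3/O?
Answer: -360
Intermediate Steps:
F(O, z) = -3/O - O/2 (F(O, z) = O*(-½) - 3/O = -O/2 - 3/O = -3/O - O/2)
k(H) = -16 + 5*H/2 (k(H) = -6 + (H - 4)*(-3/(-2) - ½*(-2)) = -6 + (-4 + H)*(-3*(-½) + 1) = -6 + (-4 + H)*(3/2 + 1) = -6 + (-4 + H)*(5/2) = -6 + (-10 + 5*H/2) = -16 + 5*H/2)
(k(6) - 1*(-61))*(-(10 - 4)) = ((-16 + (5/2)*6) - 1*(-61))*(-(10 - 4)) = ((-16 + 15) + 61)*(-1*6) = (-1 + 61)*(-6) = 60*(-6) = -360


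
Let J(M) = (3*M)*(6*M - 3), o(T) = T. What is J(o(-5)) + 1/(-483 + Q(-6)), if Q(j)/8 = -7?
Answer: 266804/539 ≈ 495.00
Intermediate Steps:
Q(j) = -56 (Q(j) = 8*(-7) = -56)
J(M) = 3*M*(-3 + 6*M) (J(M) = (3*M)*(-3 + 6*M) = 3*M*(-3 + 6*M))
J(o(-5)) + 1/(-483 + Q(-6)) = 9*(-5)*(-1 + 2*(-5)) + 1/(-483 - 56) = 9*(-5)*(-1 - 10) + 1/(-539) = 9*(-5)*(-11) - 1/539 = 495 - 1/539 = 266804/539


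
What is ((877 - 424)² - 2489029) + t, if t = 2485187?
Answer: 201367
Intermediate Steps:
((877 - 424)² - 2489029) + t = ((877 - 424)² - 2489029) + 2485187 = (453² - 2489029) + 2485187 = (205209 - 2489029) + 2485187 = -2283820 + 2485187 = 201367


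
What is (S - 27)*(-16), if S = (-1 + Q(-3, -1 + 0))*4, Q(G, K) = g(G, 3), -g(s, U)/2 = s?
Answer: 112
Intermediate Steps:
g(s, U) = -2*s
Q(G, K) = -2*G
S = 20 (S = (-1 - 2*(-3))*4 = (-1 + 6)*4 = 5*4 = 20)
(S - 27)*(-16) = (20 - 27)*(-16) = -7*(-16) = 112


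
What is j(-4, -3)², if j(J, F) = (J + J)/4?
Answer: 4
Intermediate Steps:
j(J, F) = J/2 (j(J, F) = (2*J)*(¼) = J/2)
j(-4, -3)² = ((½)*(-4))² = (-2)² = 4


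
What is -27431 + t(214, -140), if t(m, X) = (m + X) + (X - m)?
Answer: -27711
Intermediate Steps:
t(m, X) = 2*X (t(m, X) = (X + m) + (X - m) = 2*X)
-27431 + t(214, -140) = -27431 + 2*(-140) = -27431 - 280 = -27711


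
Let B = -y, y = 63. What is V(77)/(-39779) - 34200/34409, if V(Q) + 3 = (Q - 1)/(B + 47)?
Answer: -286352659/288159076 ≈ -0.99373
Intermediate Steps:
B = -63 (B = -1*63 = -63)
V(Q) = -47/16 - Q/16 (V(Q) = -3 + (Q - 1)/(-63 + 47) = -3 + (-1 + Q)/(-16) = -3 + (-1 + Q)*(-1/16) = -3 + (1/16 - Q/16) = -47/16 - Q/16)
V(77)/(-39779) - 34200/34409 = (-47/16 - 1/16*77)/(-39779) - 34200/34409 = (-47/16 - 77/16)*(-1/39779) - 34200*1/34409 = -31/4*(-1/39779) - 1800/1811 = 31/159116 - 1800/1811 = -286352659/288159076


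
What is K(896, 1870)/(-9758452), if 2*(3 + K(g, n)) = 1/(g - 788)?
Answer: 647/2107825632 ≈ 3.0695e-7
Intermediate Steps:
K(g, n) = -3 + 1/(2*(-788 + g)) (K(g, n) = -3 + 1/(2*(g - 788)) = -3 + 1/(2*(-788 + g)))
K(896, 1870)/(-9758452) = ((4729 - 6*896)/(2*(-788 + 896)))/(-9758452) = ((1/2)*(4729 - 5376)/108)*(-1/9758452) = ((1/2)*(1/108)*(-647))*(-1/9758452) = -647/216*(-1/9758452) = 647/2107825632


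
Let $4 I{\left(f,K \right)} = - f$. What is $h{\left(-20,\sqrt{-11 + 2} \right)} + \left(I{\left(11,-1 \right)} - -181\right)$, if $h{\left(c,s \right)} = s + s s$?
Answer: $\frac{677}{4} + 3 i \approx 169.25 + 3.0 i$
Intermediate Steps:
$I{\left(f,K \right)} = - \frac{f}{4}$ ($I{\left(f,K \right)} = \frac{\left(-1\right) f}{4} = - \frac{f}{4}$)
$h{\left(c,s \right)} = s + s^{2}$
$h{\left(-20,\sqrt{-11 + 2} \right)} + \left(I{\left(11,-1 \right)} - -181\right) = \sqrt{-11 + 2} \left(1 + \sqrt{-11 + 2}\right) - - \frac{713}{4} = \sqrt{-9} \left(1 + \sqrt{-9}\right) + \left(- \frac{11}{4} + 181\right) = 3 i \left(1 + 3 i\right) + \frac{713}{4} = \frac{713}{4} + 3 i \left(1 + 3 i\right)$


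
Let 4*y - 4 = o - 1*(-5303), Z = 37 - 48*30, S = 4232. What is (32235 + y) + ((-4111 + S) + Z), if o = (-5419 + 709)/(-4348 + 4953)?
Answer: 15622457/484 ≈ 32278.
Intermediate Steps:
Z = -1403 (Z = 37 - 1440 = -1403)
o = -942/121 (o = -4710/605 = -4710*1/605 = -942/121 ≈ -7.7851)
y = 641205/484 (y = 1 + (-942/121 - 1*(-5303))/4 = 1 + (-942/121 + 5303)/4 = 1 + (¼)*(640721/121) = 1 + 640721/484 = 641205/484 ≈ 1324.8)
(32235 + y) + ((-4111 + S) + Z) = (32235 + 641205/484) + ((-4111 + 4232) - 1403) = 16242945/484 + (121 - 1403) = 16242945/484 - 1282 = 15622457/484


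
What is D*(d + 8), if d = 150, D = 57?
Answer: 9006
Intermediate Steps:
D*(d + 8) = 57*(150 + 8) = 57*158 = 9006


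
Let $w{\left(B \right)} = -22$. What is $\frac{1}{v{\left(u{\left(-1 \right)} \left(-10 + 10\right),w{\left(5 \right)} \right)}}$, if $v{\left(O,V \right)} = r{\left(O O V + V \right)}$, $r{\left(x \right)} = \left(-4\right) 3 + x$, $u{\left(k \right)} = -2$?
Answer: $- \frac{1}{34} \approx -0.029412$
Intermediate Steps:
$r{\left(x \right)} = -12 + x$
$v{\left(O,V \right)} = -12 + V + V O^{2}$ ($v{\left(O,V \right)} = -12 + \left(O O V + V\right) = -12 + \left(O^{2} V + V\right) = -12 + \left(V O^{2} + V\right) = -12 + \left(V + V O^{2}\right) = -12 + V + V O^{2}$)
$\frac{1}{v{\left(u{\left(-1 \right)} \left(-10 + 10\right),w{\left(5 \right)} \right)}} = \frac{1}{-12 - 22 \left(1 + \left(- 2 \left(-10 + 10\right)\right)^{2}\right)} = \frac{1}{-12 - 22 \left(1 + \left(\left(-2\right) 0\right)^{2}\right)} = \frac{1}{-12 - 22 \left(1 + 0^{2}\right)} = \frac{1}{-12 - 22 \left(1 + 0\right)} = \frac{1}{-12 - 22} = \frac{1}{-34} = - \frac{1}{34}$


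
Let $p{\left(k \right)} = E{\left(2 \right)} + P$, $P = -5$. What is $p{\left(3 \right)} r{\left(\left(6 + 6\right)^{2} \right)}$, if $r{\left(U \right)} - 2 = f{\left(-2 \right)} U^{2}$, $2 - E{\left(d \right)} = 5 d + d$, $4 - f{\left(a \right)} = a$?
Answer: $-1866270$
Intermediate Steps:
$f{\left(a \right)} = 4 - a$
$E{\left(d \right)} = 2 - 6 d$ ($E{\left(d \right)} = 2 - \left(5 d + d\right) = 2 - 6 d$)
$r{\left(U \right)} = 2 + 6 U^{2}$ ($r{\left(U \right)} = 2 + \left(4 - -2\right) U^{2} = 2 + \left(4 + 2\right) U^{2} = 2 + 6 U^{2}$)
$p{\left(k \right)} = -15$ ($p{\left(k \right)} = \left(2 - 12\right) - 5 = -10 - 5 = -15$)
$p{\left(3 \right)} r{\left(\left(6 + 6\right)^{2} \right)} = - 15 \left(2 + 6 \left(\left(6 + 6\right)^{2}\right)^{2}\right) = - 15 \left(2 + 6 \left(12^{2}\right)^{2}\right) = - 15 \left(2 + 6 \cdot 144^{2}\right) = - 15 \left(2 + 6 \cdot 20736\right) = - 15 \left(2 + 124416\right) = \left(-15\right) 124418 = -1866270$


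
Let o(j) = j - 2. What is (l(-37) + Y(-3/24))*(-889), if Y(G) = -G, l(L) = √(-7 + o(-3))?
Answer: -889/8 - 1778*I*√3 ≈ -111.13 - 3079.6*I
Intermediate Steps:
o(j) = -2 + j
l(L) = 2*I*√3 (l(L) = √(-7 + (-2 - 3)) = √(-7 - 5) = √(-12) = 2*I*√3)
(l(-37) + Y(-3/24))*(-889) = (2*I*√3 - (-3)/24)*(-889) = (2*I*√3 - 1*(-⅛))*(-889) = (2*I*√3 + ⅛)*(-889) = (⅛ + 2*I*√3)*(-889) = -889/8 - 1778*I*√3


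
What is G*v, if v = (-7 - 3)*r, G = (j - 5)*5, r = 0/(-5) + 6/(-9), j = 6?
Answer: 100/3 ≈ 33.333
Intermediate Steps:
r = -⅔ (r = 0*(-⅕) + 6*(-⅑) = 0 - ⅔ = -⅔ ≈ -0.66667)
G = 5 (G = (6 - 5)*5 = 1*5 = 5)
v = 20/3 (v = (-7 - 3)*(-⅔) = -10*(-⅔) = 20/3 ≈ 6.6667)
G*v = 5*(20/3) = 100/3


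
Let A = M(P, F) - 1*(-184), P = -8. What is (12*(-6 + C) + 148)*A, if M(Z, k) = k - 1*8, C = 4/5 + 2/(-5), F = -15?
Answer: 65044/5 ≈ 13009.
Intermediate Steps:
C = 2/5 (C = 4*(1/5) + 2*(-1/5) = 4/5 - 2/5 = 2/5 ≈ 0.40000)
M(Z, k) = -8 + k (M(Z, k) = k - 8 = -8 + k)
A = 161 (A = (-8 - 15) - 1*(-184) = -23 + 184 = 161)
(12*(-6 + C) + 148)*A = (12*(-6 + 2/5) + 148)*161 = (12*(-28/5) + 148)*161 = (-336/5 + 148)*161 = (404/5)*161 = 65044/5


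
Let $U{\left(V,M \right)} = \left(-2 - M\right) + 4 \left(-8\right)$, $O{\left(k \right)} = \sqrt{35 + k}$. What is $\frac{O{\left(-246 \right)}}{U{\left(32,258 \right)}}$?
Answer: $- \frac{i \sqrt{211}}{292} \approx - 0.049746 i$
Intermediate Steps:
$U{\left(V,M \right)} = -34 - M$ ($U{\left(V,M \right)} = \left(-2 - M\right) - 32 = -34 - M$)
$\frac{O{\left(-246 \right)}}{U{\left(32,258 \right)}} = \frac{\sqrt{35 - 246}}{-34 - 258} = \frac{\sqrt{-211}}{-34 - 258} = \frac{i \sqrt{211}}{-292} = i \sqrt{211} \left(- \frac{1}{292}\right) = - \frac{i \sqrt{211}}{292}$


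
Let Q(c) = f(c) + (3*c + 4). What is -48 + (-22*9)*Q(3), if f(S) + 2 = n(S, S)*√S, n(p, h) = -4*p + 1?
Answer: -2226 + 2178*√3 ≈ 1546.4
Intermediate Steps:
n(p, h) = 1 - 4*p
f(S) = -2 + √S*(1 - 4*S) (f(S) = -2 + (1 - 4*S)*√S = -2 + √S*(1 - 4*S))
Q(c) = 2 + 3*c + √c*(1 - 4*c) (Q(c) = (-2 + √c*(1 - 4*c)) + (3*c + 4) = (-2 + √c*(1 - 4*c)) + (4 + 3*c) = 2 + 3*c + √c*(1 - 4*c))
-48 + (-22*9)*Q(3) = -48 + (-22*9)*(2 + 3*3 + √3*(1 - 4*3)) = -48 - 198*(2 + 9 + √3*(1 - 12)) = -48 - 198*(2 + 9 + √3*(-11)) = -48 - 198*(2 + 9 - 11*√3) = -48 - 198*(11 - 11*√3) = -48 + (-2178 + 2178*√3) = -2226 + 2178*√3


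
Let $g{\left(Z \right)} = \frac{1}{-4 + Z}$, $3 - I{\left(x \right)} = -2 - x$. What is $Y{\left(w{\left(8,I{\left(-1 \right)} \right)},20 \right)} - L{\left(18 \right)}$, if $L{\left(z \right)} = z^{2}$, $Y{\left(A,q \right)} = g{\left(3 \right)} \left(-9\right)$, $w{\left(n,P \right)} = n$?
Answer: $-315$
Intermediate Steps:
$I{\left(x \right)} = 5 + x$ ($I{\left(x \right)} = 3 - \left(-2 - x\right) = 3 + \left(2 + x\right) = 5 + x$)
$Y{\left(A,q \right)} = 9$ ($Y{\left(A,q \right)} = \frac{1}{-4 + 3} \left(-9\right) = \frac{1}{-1} \left(-9\right) = \left(-1\right) \left(-9\right) = 9$)
$Y{\left(w{\left(8,I{\left(-1 \right)} \right)},20 \right)} - L{\left(18 \right)} = 9 - 18^{2} = 9 - 324 = -315$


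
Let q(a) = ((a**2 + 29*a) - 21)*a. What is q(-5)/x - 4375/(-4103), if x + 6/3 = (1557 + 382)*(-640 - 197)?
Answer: 1419498352/1331788667 ≈ 1.0659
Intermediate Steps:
q(a) = a*(-21 + a**2 + 29*a) (q(a) = (-21 + a**2 + 29*a)*a = a*(-21 + a**2 + 29*a))
x = -1622945 (x = -2 + (1557 + 382)*(-640 - 197) = -2 + 1939*(-837) = -2 - 1622943 = -1622945)
q(-5)/x - 4375/(-4103) = -5*(-21 + (-5)**2 + 29*(-5))/(-1622945) - 4375/(-4103) = -5*(-21 + 25 - 145)*(-1/1622945) - 4375*(-1/4103) = -5*(-141)*(-1/1622945) + 4375/4103 = 705*(-1/1622945) + 4375/4103 = -141/324589 + 4375/4103 = 1419498352/1331788667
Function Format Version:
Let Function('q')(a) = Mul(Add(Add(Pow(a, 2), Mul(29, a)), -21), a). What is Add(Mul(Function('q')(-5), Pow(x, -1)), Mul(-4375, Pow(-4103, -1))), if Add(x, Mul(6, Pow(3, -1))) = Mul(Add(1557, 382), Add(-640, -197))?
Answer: Rational(1419498352, 1331788667) ≈ 1.0659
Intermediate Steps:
Function('q')(a) = Mul(a, Add(-21, Pow(a, 2), Mul(29, a))) (Function('q')(a) = Mul(Add(-21, Pow(a, 2), Mul(29, a)), a) = Mul(a, Add(-21, Pow(a, 2), Mul(29, a))))
x = -1622945 (x = Add(-2, Mul(Add(1557, 382), Add(-640, -197))) = Add(-2, Mul(1939, -837)) = Add(-2, -1622943) = -1622945)
Add(Mul(Function('q')(-5), Pow(x, -1)), Mul(-4375, Pow(-4103, -1))) = Add(Mul(Mul(-5, Add(-21, Pow(-5, 2), Mul(29, -5))), Pow(-1622945, -1)), Mul(-4375, Pow(-4103, -1))) = Add(Mul(Mul(-5, Add(-21, 25, -145)), Rational(-1, 1622945)), Mul(-4375, Rational(-1, 4103))) = Add(Mul(Mul(-5, -141), Rational(-1, 1622945)), Rational(4375, 4103)) = Add(Mul(705, Rational(-1, 1622945)), Rational(4375, 4103)) = Add(Rational(-141, 324589), Rational(4375, 4103)) = Rational(1419498352, 1331788667)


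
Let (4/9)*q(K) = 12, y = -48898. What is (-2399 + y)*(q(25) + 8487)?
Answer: -436742658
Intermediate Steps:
q(K) = 27 (q(K) = (9/4)*12 = 27)
(-2399 + y)*(q(25) + 8487) = (-2399 - 48898)*(27 + 8487) = -51297*8514 = -436742658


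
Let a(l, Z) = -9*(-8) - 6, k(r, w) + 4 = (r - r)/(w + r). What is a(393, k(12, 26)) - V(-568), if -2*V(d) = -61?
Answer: 71/2 ≈ 35.500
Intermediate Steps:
V(d) = 61/2 (V(d) = -½*(-61) = 61/2)
k(r, w) = -4 (k(r, w) = -4 + (r - r)/(w + r) = -4 + 0/(r + w) = -4 + 0 = -4)
a(l, Z) = 66 (a(l, Z) = 72 - 6 = 66)
a(393, k(12, 26)) - V(-568) = 66 - 1*61/2 = 66 - 61/2 = 71/2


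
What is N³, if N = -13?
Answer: -2197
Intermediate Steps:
N³ = (-13)³ = -2197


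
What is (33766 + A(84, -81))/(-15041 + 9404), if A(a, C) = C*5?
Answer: -33361/5637 ≈ -5.9182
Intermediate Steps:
A(a, C) = 5*C
(33766 + A(84, -81))/(-15041 + 9404) = (33766 + 5*(-81))/(-15041 + 9404) = (33766 - 405)/(-5637) = 33361*(-1/5637) = -33361/5637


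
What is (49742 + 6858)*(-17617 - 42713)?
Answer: -3414678000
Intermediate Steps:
(49742 + 6858)*(-17617 - 42713) = 56600*(-60330) = -3414678000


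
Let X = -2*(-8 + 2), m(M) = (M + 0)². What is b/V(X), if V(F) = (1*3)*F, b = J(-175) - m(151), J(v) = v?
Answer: -5744/9 ≈ -638.22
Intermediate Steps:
m(M) = M²
X = 12 (X = -2*(-6) = 12)
b = -22976 (b = -175 - 1*151² = -175 - 1*22801 = -175 - 22801 = -22976)
V(F) = 3*F
b/V(X) = -22976/(3*12) = -22976/36 = -22976*1/36 = -5744/9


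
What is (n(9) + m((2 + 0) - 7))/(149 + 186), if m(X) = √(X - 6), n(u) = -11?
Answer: -11/335 + I*√11/335 ≈ -0.032836 + 0.0099004*I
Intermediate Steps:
m(X) = √(-6 + X)
(n(9) + m((2 + 0) - 7))/(149 + 186) = (-11 + √(-6 + ((2 + 0) - 7)))/(149 + 186) = (-11 + √(-6 + (2 - 7)))/335 = (-11 + √(-6 - 5))*(1/335) = (-11 + √(-11))*(1/335) = (-11 + I*√11)*(1/335) = -11/335 + I*√11/335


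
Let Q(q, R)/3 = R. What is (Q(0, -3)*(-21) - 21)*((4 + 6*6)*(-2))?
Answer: -13440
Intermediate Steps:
Q(q, R) = 3*R
(Q(0, -3)*(-21) - 21)*((4 + 6*6)*(-2)) = ((3*(-3))*(-21) - 21)*((4 + 6*6)*(-2)) = (-9*(-21) - 21)*((4 + 36)*(-2)) = (189 - 21)*(40*(-2)) = 168*(-80) = -13440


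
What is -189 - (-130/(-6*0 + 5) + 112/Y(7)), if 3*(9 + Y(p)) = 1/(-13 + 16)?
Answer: -752/5 ≈ -150.40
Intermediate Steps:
Y(p) = -80/9 (Y(p) = -9 + 1/(3*(-13 + 16)) = -9 + (1/3)/3 = -9 + (1/3)*(1/3) = -9 + 1/9 = -80/9)
-189 - (-130/(-6*0 + 5) + 112/Y(7)) = -189 - (-130/(-6*0 + 5) + 112/(-80/9)) = -189 - (-130/(0 + 5) + 112*(-9/80)) = -189 - (-130/5 - 63/5) = -189 - (-130*1/5 - 63/5) = -189 - (-26 - 63/5) = -189 - 1*(-193/5) = -189 + 193/5 = -752/5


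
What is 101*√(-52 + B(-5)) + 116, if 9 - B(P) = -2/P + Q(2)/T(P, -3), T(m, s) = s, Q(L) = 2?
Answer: 116 + 101*I*√9615/15 ≈ 116.0 + 660.24*I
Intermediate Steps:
B(P) = 29/3 + 2/P (B(P) = 9 - (-2/P + 2/(-3)) = 9 - (-2/P + 2*(-⅓)) = 9 - (-2/P - ⅔) = 9 - (-⅔ - 2/P) = 9 + (⅔ + 2/P) = 29/3 + 2/P)
101*√(-52 + B(-5)) + 116 = 101*√(-52 + (29/3 + 2/(-5))) + 116 = 101*√(-52 + (29/3 + 2*(-⅕))) + 116 = 101*√(-52 + (29/3 - ⅖)) + 116 = 101*√(-52 + 139/15) + 116 = 101*√(-641/15) + 116 = 101*(I*√9615/15) + 116 = 101*I*√9615/15 + 116 = 116 + 101*I*√9615/15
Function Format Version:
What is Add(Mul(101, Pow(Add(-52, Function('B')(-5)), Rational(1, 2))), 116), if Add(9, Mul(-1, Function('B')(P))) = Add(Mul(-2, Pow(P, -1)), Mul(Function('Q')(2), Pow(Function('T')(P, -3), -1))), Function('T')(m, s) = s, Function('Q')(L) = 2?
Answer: Add(116, Mul(Rational(101, 15), I, Pow(9615, Rational(1, 2)))) ≈ Add(116.00, Mul(660.24, I))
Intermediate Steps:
Function('B')(P) = Add(Rational(29, 3), Mul(2, Pow(P, -1))) (Function('B')(P) = Add(9, Mul(-1, Add(Mul(-2, Pow(P, -1)), Mul(2, Pow(-3, -1))))) = Add(9, Mul(-1, Add(Mul(-2, Pow(P, -1)), Mul(2, Rational(-1, 3))))) = Add(9, Mul(-1, Add(Mul(-2, Pow(P, -1)), Rational(-2, 3)))) = Add(9, Mul(-1, Add(Rational(-2, 3), Mul(-2, Pow(P, -1))))) = Add(9, Add(Rational(2, 3), Mul(2, Pow(P, -1)))) = Add(Rational(29, 3), Mul(2, Pow(P, -1))))
Add(Mul(101, Pow(Add(-52, Function('B')(-5)), Rational(1, 2))), 116) = Add(Mul(101, Pow(Add(-52, Add(Rational(29, 3), Mul(2, Pow(-5, -1)))), Rational(1, 2))), 116) = Add(Mul(101, Pow(Add(-52, Add(Rational(29, 3), Mul(2, Rational(-1, 5)))), Rational(1, 2))), 116) = Add(Mul(101, Pow(Add(-52, Add(Rational(29, 3), Rational(-2, 5))), Rational(1, 2))), 116) = Add(Mul(101, Pow(Add(-52, Rational(139, 15)), Rational(1, 2))), 116) = Add(Mul(101, Pow(Rational(-641, 15), Rational(1, 2))), 116) = Add(Mul(101, Mul(Rational(1, 15), I, Pow(9615, Rational(1, 2)))), 116) = Add(Mul(Rational(101, 15), I, Pow(9615, Rational(1, 2))), 116) = Add(116, Mul(Rational(101, 15), I, Pow(9615, Rational(1, 2))))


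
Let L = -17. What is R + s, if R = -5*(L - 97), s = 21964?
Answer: 22534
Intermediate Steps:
R = 570 (R = -5*(-17 - 97) = -5*(-114) = 570)
R + s = 570 + 21964 = 22534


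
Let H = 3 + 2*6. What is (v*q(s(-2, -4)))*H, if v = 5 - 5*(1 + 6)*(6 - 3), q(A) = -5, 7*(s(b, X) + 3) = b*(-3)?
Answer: 7500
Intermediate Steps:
s(b, X) = -3 - 3*b/7 (s(b, X) = -3 + (b*(-3))/7 = -3 + (-3*b)/7 = -3 - 3*b/7)
v = -100 (v = 5 - 35*3 = 5 - 5*21 = 5 - 105 = -100)
H = 15 (H = 3 + 12 = 15)
(v*q(s(-2, -4)))*H = -100*(-5)*15 = 500*15 = 7500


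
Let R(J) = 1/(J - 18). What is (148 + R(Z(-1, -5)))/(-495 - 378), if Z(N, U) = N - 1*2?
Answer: -3107/18333 ≈ -0.16948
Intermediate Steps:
Z(N, U) = -2 + N (Z(N, U) = N - 2 = -2 + N)
R(J) = 1/(-18 + J)
(148 + R(Z(-1, -5)))/(-495 - 378) = (148 + 1/(-18 + (-2 - 1)))/(-495 - 378) = (148 + 1/(-18 - 3))/(-873) = (148 + 1/(-21))*(-1/873) = (148 - 1/21)*(-1/873) = (3107/21)*(-1/873) = -3107/18333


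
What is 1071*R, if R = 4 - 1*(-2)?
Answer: 6426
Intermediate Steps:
R = 6 (R = 4 + 2 = 6)
1071*R = 1071*6 = 6426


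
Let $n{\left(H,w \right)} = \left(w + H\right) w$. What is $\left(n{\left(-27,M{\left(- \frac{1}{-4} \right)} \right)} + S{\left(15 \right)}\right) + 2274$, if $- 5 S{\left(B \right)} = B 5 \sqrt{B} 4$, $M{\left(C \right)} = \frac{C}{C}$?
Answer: $2248 - 60 \sqrt{15} \approx 2015.6$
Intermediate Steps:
$M{\left(C \right)} = 1$
$S{\left(B \right)} = - 4 B^{\frac{3}{2}}$ ($S{\left(B \right)} = - \frac{B 5 \sqrt{B} 4}{5} = - \frac{5 B^{\frac{3}{2}} \cdot 4}{5} = - \frac{20 B^{\frac{3}{2}}}{5} = - 4 B^{\frac{3}{2}}$)
$n{\left(H,w \right)} = w \left(H + w\right)$ ($n{\left(H,w \right)} = \left(H + w\right) w = w \left(H + w\right)$)
$\left(n{\left(-27,M{\left(- \frac{1}{-4} \right)} \right)} + S{\left(15 \right)}\right) + 2274 = \left(1 \left(-27 + 1\right) - 4 \cdot 15^{\frac{3}{2}}\right) + 2274 = \left(1 \left(-26\right) - 4 \cdot 15 \sqrt{15}\right) + 2274 = \left(-26 - 60 \sqrt{15}\right) + 2274 = 2248 - 60 \sqrt{15}$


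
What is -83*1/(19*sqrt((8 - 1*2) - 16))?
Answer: 83*I*sqrt(10)/190 ≈ 1.3814*I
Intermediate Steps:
-83*1/(19*sqrt((8 - 1*2) - 16)) = -83*1/(19*sqrt((8 - 2) - 16)) = -83*1/(19*sqrt(6 - 16)) = -83*(-I*sqrt(10)/190) = -(-83)*I*sqrt(10)/190 = 83*I*sqrt(10)/190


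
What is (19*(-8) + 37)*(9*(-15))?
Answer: 15525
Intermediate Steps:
(19*(-8) + 37)*(9*(-15)) = (-152 + 37)*(-135) = -115*(-135) = 15525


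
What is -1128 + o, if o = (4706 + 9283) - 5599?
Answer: 7262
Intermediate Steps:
o = 8390 (o = 13989 - 5599 = 8390)
-1128 + o = -1128 + 8390 = 7262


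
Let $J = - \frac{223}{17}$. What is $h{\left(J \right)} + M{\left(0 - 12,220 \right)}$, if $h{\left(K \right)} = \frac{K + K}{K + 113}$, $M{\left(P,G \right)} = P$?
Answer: $- \frac{10411}{849} \approx -12.263$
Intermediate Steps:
$J = - \frac{223}{17}$ ($J = \left(-223\right) \frac{1}{17} = - \frac{223}{17} \approx -13.118$)
$h{\left(K \right)} = \frac{2 K}{113 + K}$
$h{\left(J \right)} + M{\left(0 - 12,220 \right)} = 2 \left(- \frac{223}{17}\right) \frac{1}{113 - \frac{223}{17}} + \left(0 - 12\right) = 2 \left(- \frac{223}{17}\right) \frac{1}{\frac{1698}{17}} + \left(0 - 12\right) = 2 \left(- \frac{223}{17}\right) \frac{17}{1698} - 12 = - \frac{223}{849} - 12 = - \frac{10411}{849}$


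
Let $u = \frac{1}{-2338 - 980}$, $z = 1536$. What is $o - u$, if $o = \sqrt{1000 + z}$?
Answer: $\frac{1}{3318} + 2 \sqrt{634} \approx 50.359$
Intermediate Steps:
$u = - \frac{1}{3318}$ ($u = \frac{1}{-3318} = - \frac{1}{3318} \approx -0.00030139$)
$o = 2 \sqrt{634}$ ($o = \sqrt{1000 + 1536} = \sqrt{2536} = 2 \sqrt{634} \approx 50.359$)
$o - u = 2 \sqrt{634} - - \frac{1}{3318} = 2 \sqrt{634} + \frac{1}{3318} = \frac{1}{3318} + 2 \sqrt{634}$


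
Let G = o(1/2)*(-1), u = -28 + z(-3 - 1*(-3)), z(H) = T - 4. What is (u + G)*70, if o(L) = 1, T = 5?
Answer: -1960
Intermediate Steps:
z(H) = 1 (z(H) = 5 - 4 = 1)
u = -27 (u = -28 + 1 = -27)
G = -1 (G = 1*(-1) = -1)
(u + G)*70 = (-27 - 1)*70 = -28*70 = -1960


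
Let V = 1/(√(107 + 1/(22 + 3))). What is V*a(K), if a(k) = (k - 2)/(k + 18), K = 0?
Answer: -5*√669/12042 ≈ -0.010740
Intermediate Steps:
V = 5*√669/1338 (V = 1/(√(107 + 1/25)) = 1/(√(2676/25)) = 1/(2*√669/5) = 5*√669/1338 ≈ 0.096656)
a(k) = (-2 + k)/(18 + k)
V*a(K) = (5*√669/1338)*((-2 + 0)/(18 + 0)) = (5*√669/1338)*(-2/18) = (5*√669/1338)*((1/18)*(-2)) = (5*√669/1338)*(-⅑) = -5*√669/12042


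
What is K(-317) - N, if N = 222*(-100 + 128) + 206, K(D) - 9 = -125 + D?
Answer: -6855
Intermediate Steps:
K(D) = -116 + D (K(D) = 9 + (-125 + D) = -116 + D)
N = 6422 (N = 222*28 + 206 = 6216 + 206 = 6422)
K(-317) - N = (-116 - 317) - 1*6422 = -433 - 6422 = -6855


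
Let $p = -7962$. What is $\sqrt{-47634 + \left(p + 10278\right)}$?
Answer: $i \sqrt{45318} \approx 212.88 i$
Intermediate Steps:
$\sqrt{-47634 + \left(p + 10278\right)} = \sqrt{-47634 + \left(-7962 + 10278\right)} = \sqrt{-47634 + 2316} = \sqrt{-45318} = i \sqrt{45318}$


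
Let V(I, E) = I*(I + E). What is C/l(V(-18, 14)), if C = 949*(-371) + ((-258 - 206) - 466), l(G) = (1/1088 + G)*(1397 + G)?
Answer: -384073792/115077053 ≈ -3.3375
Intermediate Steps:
V(I, E) = I*(E + I)
l(G) = (1397 + G)*(1/1088 + G) (l(G) = (1/1088 + G)*(1397 + G) = (1397 + G)*(1/1088 + G))
C = -353009 (C = -352079 + (-464 - 466) = -352079 - 930 = -353009)
C/l(V(-18, 14)) = -353009/(1397/1088 + (-18*(14 - 18))² + 1519937*(-18*(14 - 18))/1088) = -353009/(1397/1088 + (-18*(-4))² + 1519937*(-18*(-4))/1088) = -353009/(1397/1088 + 72² + (1519937/1088)*72) = -353009/(1397/1088 + 5184 + 13679433/136) = -353009/115077053/1088 = -353009*1088/115077053 = -384073792/115077053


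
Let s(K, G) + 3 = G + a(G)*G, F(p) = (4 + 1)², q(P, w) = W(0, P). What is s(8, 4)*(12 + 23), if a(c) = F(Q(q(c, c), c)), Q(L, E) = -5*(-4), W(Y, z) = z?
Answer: 3535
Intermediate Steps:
q(P, w) = P
Q(L, E) = 20
F(p) = 25 (F(p) = 5² = 25)
a(c) = 25
s(K, G) = -3 + 26*G (s(K, G) = -3 + (G + 25*G) = -3 + 26*G)
s(8, 4)*(12 + 23) = (-3 + 26*4)*(12 + 23) = (-3 + 104)*35 = 101*35 = 3535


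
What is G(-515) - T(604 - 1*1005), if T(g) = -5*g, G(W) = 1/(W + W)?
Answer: -2065151/1030 ≈ -2005.0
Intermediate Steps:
G(W) = 1/(2*W)
G(-515) - T(604 - 1*1005) = (1/2)/(-515) - (-5)*(604 - 1*1005) = (1/2)*(-1/515) - (-5)*(604 - 1005) = -1/1030 - (-5)*(-401) = -1/1030 - 1*2005 = -1/1030 - 2005 = -2065151/1030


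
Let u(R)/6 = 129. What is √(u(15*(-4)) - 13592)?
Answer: I*√12818 ≈ 113.22*I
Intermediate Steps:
u(R) = 774 (u(R) = 6*129 = 774)
√(u(15*(-4)) - 13592) = √(774 - 13592) = √(-12818) = I*√12818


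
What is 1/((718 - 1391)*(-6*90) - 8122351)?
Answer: -1/7758931 ≈ -1.2888e-7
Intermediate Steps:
1/((718 - 1391)*(-6*90) - 8122351) = 1/(-673*(-540) - 8122351) = 1/(363420 - 8122351) = 1/(-7758931) = -1/7758931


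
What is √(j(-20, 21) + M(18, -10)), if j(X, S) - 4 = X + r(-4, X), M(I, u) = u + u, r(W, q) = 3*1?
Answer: I*√33 ≈ 5.7446*I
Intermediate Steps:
r(W, q) = 3
M(I, u) = 2*u
j(X, S) = 7 + X (j(X, S) = 4 + (X + 3) = 4 + (3 + X) = 7 + X)
√(j(-20, 21) + M(18, -10)) = √((7 - 20) + 2*(-10)) = √(-13 - 20) = √(-33) = I*√33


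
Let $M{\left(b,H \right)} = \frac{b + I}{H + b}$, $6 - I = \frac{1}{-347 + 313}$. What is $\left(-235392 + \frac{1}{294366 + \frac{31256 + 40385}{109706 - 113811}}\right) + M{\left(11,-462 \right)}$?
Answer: $- \frac{256550795220108409}{1089887311678} \approx -2.3539 \cdot 10^{5}$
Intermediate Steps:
$I = \frac{205}{34}$ ($I = 6 - \frac{1}{-347 + 313} = 6 - \frac{1}{-34} = 6 - - \frac{1}{34} = 6 + \frac{1}{34} = \frac{205}{34} \approx 6.0294$)
$M{\left(b,H \right)} = \frac{\frac{205}{34} + b}{H + b}$ ($M{\left(b,H \right)} = \frac{b + \frac{205}{34}}{H + b} = \frac{\frac{205}{34} + b}{H + b}$)
$\left(-235392 + \frac{1}{294366 + \frac{31256 + 40385}{109706 - 113811}}\right) + M{\left(11,-462 \right)} = \left(-235392 + \frac{1}{294366 + \frac{31256 + 40385}{109706 - 113811}}\right) + \frac{\frac{205}{34} + 11}{-462 + 11} = \left(-235392 + \frac{1}{294366 + \frac{71641}{-4105}}\right) + \frac{1}{-451} \cdot \frac{579}{34} = \left(-235392 + \frac{1}{294366 + 71641 \left(- \frac{1}{4105}\right)}\right) - \frac{579}{15334} = \left(-235392 + \frac{1}{294366 - \frac{71641}{4105}}\right) - \frac{579}{15334} = \left(-235392 + \frac{1}{\frac{1208300789}{4105}}\right) - \frac{579}{15334} = \left(-235392 + \frac{4105}{1208300789}\right) - \frac{579}{15334} = - \frac{284424339320183}{1208300789} - \frac{579}{15334} = - \frac{256550795220108409}{1089887311678}$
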